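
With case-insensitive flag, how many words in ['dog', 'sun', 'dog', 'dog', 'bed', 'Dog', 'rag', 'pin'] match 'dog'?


Case-insensitive matching: compare each word's lowercase form to 'dog'.
  'dog' -> lower='dog' -> MATCH
  'sun' -> lower='sun' -> no
  'dog' -> lower='dog' -> MATCH
  'dog' -> lower='dog' -> MATCH
  'bed' -> lower='bed' -> no
  'Dog' -> lower='dog' -> MATCH
  'rag' -> lower='rag' -> no
  'pin' -> lower='pin' -> no
Matches: ['dog', 'dog', 'dog', 'Dog']
Count: 4

4


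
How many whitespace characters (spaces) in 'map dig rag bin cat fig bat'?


\s matches whitespace characters (spaces, tabs, etc.).
Text: 'map dig rag bin cat fig bat'
This text has 7 words separated by spaces.
Number of spaces = number of words - 1 = 7 - 1 = 6

6


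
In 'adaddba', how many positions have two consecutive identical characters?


Looking for consecutive identical characters in 'adaddba':
  pos 0-1: 'a' vs 'd' -> different
  pos 1-2: 'd' vs 'a' -> different
  pos 2-3: 'a' vs 'd' -> different
  pos 3-4: 'd' vs 'd' -> MATCH ('dd')
  pos 4-5: 'd' vs 'b' -> different
  pos 5-6: 'b' vs 'a' -> different
Consecutive identical pairs: ['dd']
Count: 1

1


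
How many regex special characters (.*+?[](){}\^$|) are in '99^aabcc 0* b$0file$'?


Regex special characters are: . * + ? [ ] ( ) { } \ ^ $ |
Scanning '99^aabcc 0* b$0file$':
  pos 2: '^' -> SPECIAL
  pos 10: '*' -> SPECIAL
  pos 13: '$' -> SPECIAL
  pos 19: '$' -> SPECIAL
Special chars found: ['^', '*', '$', '$']
Total: 4

4


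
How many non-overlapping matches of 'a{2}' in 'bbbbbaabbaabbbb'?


Pattern 'a{2}' matches exactly 2 consecutive a's (greedy, non-overlapping).
String: 'bbbbbaabbaabbbb'
Scanning for runs of a's:
  Run at pos 5: 'aa' (length 2) -> 1 match(es)
  Run at pos 9: 'aa' (length 2) -> 1 match(es)
Matches found: ['aa', 'aa']
Total: 2

2


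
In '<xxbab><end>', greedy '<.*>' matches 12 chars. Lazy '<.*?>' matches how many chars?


Greedy '<.*>' tries to match as MUCH as possible.
Lazy '<.*?>' tries to match as LITTLE as possible.

String: '<xxbab><end>'
Greedy '<.*>' starts at first '<' and extends to the LAST '>': '<xxbab><end>' (12 chars)
Lazy '<.*?>' starts at first '<' and stops at the FIRST '>': '<xxbab>' (7 chars)

7


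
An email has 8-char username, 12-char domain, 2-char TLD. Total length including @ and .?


An email address has format: username@domain.tld
Username length: 8
'@' character: 1
Domain length: 12
'.' character: 1
TLD length: 2
Total = 8 + 1 + 12 + 1 + 2 = 24

24


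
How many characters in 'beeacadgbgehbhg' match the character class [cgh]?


Character class [cgh] matches any of: {c, g, h}
Scanning string 'beeacadgbgehbhg' character by character:
  pos 0: 'b' -> no
  pos 1: 'e' -> no
  pos 2: 'e' -> no
  pos 3: 'a' -> no
  pos 4: 'c' -> MATCH
  pos 5: 'a' -> no
  pos 6: 'd' -> no
  pos 7: 'g' -> MATCH
  pos 8: 'b' -> no
  pos 9: 'g' -> MATCH
  pos 10: 'e' -> no
  pos 11: 'h' -> MATCH
  pos 12: 'b' -> no
  pos 13: 'h' -> MATCH
  pos 14: 'g' -> MATCH
Total matches: 6

6


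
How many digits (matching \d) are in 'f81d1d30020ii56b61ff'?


\d matches any digit 0-9.
Scanning 'f81d1d30020ii56b61ff':
  pos 1: '8' -> DIGIT
  pos 2: '1' -> DIGIT
  pos 4: '1' -> DIGIT
  pos 6: '3' -> DIGIT
  pos 7: '0' -> DIGIT
  pos 8: '0' -> DIGIT
  pos 9: '2' -> DIGIT
  pos 10: '0' -> DIGIT
  pos 13: '5' -> DIGIT
  pos 14: '6' -> DIGIT
  pos 16: '6' -> DIGIT
  pos 17: '1' -> DIGIT
Digits found: ['8', '1', '1', '3', '0', '0', '2', '0', '5', '6', '6', '1']
Total: 12

12


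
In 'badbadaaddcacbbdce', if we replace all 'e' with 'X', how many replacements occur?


re.sub('e', 'X', text) replaces every occurrence of 'e' with 'X'.
Text: 'badbadaaddcacbbdce'
Scanning for 'e':
  pos 17: 'e' -> replacement #1
Total replacements: 1

1


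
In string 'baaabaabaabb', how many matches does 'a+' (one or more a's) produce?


Pattern 'a+' matches one or more consecutive a's.
String: 'baaabaabaabb'
Scanning for runs of a:
  Match 1: 'aaa' (length 3)
  Match 2: 'aa' (length 2)
  Match 3: 'aa' (length 2)
Total matches: 3

3


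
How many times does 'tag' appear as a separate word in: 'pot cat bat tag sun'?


Scanning each word for exact match 'tag':
  Word 1: 'pot' -> no
  Word 2: 'cat' -> no
  Word 3: 'bat' -> no
  Word 4: 'tag' -> MATCH
  Word 5: 'sun' -> no
Total matches: 1

1


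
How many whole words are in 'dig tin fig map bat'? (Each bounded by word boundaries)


Word boundaries (\b) mark the start/end of each word.
Text: 'dig tin fig map bat'
Splitting by whitespace:
  Word 1: 'dig'
  Word 2: 'tin'
  Word 3: 'fig'
  Word 4: 'map'
  Word 5: 'bat'
Total whole words: 5

5


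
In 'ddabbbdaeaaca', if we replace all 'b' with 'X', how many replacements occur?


re.sub('b', 'X', text) replaces every occurrence of 'b' with 'X'.
Text: 'ddabbbdaeaaca'
Scanning for 'b':
  pos 3: 'b' -> replacement #1
  pos 4: 'b' -> replacement #2
  pos 5: 'b' -> replacement #3
Total replacements: 3

3


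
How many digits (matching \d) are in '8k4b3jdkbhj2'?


\d matches any digit 0-9.
Scanning '8k4b3jdkbhj2':
  pos 0: '8' -> DIGIT
  pos 2: '4' -> DIGIT
  pos 4: '3' -> DIGIT
  pos 11: '2' -> DIGIT
Digits found: ['8', '4', '3', '2']
Total: 4

4


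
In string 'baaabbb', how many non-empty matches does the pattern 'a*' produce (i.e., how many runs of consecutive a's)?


Pattern 'a*' matches zero or more a's. We want non-empty runs of consecutive a's.
String: 'baaabbb'
Walking through the string to find runs of a's:
  Run 1: positions 1-3 -> 'aaa'
Non-empty runs found: ['aaa']
Count: 1

1


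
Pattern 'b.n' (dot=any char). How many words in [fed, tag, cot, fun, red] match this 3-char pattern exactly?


Pattern 'b.n' means: starts with 'b', any single char, ends with 'n'.
Checking each word (must be exactly 3 chars):
  'fed' (len=3): no
  'tag' (len=3): no
  'cot' (len=3): no
  'fun' (len=3): no
  'red' (len=3): no
Matching words: []
Total: 0

0


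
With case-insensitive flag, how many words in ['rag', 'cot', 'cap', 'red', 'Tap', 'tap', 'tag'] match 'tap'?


Case-insensitive matching: compare each word's lowercase form to 'tap'.
  'rag' -> lower='rag' -> no
  'cot' -> lower='cot' -> no
  'cap' -> lower='cap' -> no
  'red' -> lower='red' -> no
  'Tap' -> lower='tap' -> MATCH
  'tap' -> lower='tap' -> MATCH
  'tag' -> lower='tag' -> no
Matches: ['Tap', 'tap']
Count: 2

2


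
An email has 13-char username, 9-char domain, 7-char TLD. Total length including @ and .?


An email address has format: username@domain.tld
Username length: 13
'@' character: 1
Domain length: 9
'.' character: 1
TLD length: 7
Total = 13 + 1 + 9 + 1 + 7 = 31

31


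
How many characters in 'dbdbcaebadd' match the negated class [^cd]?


Negated class [^cd] matches any char NOT in {c, d}
Scanning 'dbdbcaebadd':
  pos 0: 'd' -> no (excluded)
  pos 1: 'b' -> MATCH
  pos 2: 'd' -> no (excluded)
  pos 3: 'b' -> MATCH
  pos 4: 'c' -> no (excluded)
  pos 5: 'a' -> MATCH
  pos 6: 'e' -> MATCH
  pos 7: 'b' -> MATCH
  pos 8: 'a' -> MATCH
  pos 9: 'd' -> no (excluded)
  pos 10: 'd' -> no (excluded)
Total matches: 6

6


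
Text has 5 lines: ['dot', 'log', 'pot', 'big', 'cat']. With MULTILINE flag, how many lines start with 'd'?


With MULTILINE flag, ^ matches the start of each line.
Lines: ['dot', 'log', 'pot', 'big', 'cat']
Checking which lines start with 'd':
  Line 1: 'dot' -> MATCH
  Line 2: 'log' -> no
  Line 3: 'pot' -> no
  Line 4: 'big' -> no
  Line 5: 'cat' -> no
Matching lines: ['dot']
Count: 1

1


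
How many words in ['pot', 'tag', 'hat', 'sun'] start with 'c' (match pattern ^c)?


Pattern ^c anchors to start of word. Check which words begin with 'c':
  'pot' -> no
  'tag' -> no
  'hat' -> no
  'sun' -> no
Matching words: []
Count: 0

0


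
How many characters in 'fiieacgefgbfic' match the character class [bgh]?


Character class [bgh] matches any of: {b, g, h}
Scanning string 'fiieacgefgbfic' character by character:
  pos 0: 'f' -> no
  pos 1: 'i' -> no
  pos 2: 'i' -> no
  pos 3: 'e' -> no
  pos 4: 'a' -> no
  pos 5: 'c' -> no
  pos 6: 'g' -> MATCH
  pos 7: 'e' -> no
  pos 8: 'f' -> no
  pos 9: 'g' -> MATCH
  pos 10: 'b' -> MATCH
  pos 11: 'f' -> no
  pos 12: 'i' -> no
  pos 13: 'c' -> no
Total matches: 3

3


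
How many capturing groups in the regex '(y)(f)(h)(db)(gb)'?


To count capturing groups, count each '(' that starts a group.
Pattern: '(y)(f)(h)(db)(gb)'
Walking through the pattern:
  Position 0: '(' -> group #1
  Position 3: '(' -> group #2
  Position 6: '(' -> group #3
  Position 9: '(' -> group #4
  Position 13: '(' -> group #5
Total capturing groups: 5

5


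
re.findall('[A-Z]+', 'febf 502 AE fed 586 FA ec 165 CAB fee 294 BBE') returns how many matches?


Pattern '[A-Z]+' finds one or more uppercase letters.
Text: 'febf 502 AE fed 586 FA ec 165 CAB fee 294 BBE'
Scanning for matches:
  Match 1: 'AE'
  Match 2: 'FA'
  Match 3: 'CAB'
  Match 4: 'BBE'
Total matches: 4

4


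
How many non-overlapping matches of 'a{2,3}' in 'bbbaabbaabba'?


Pattern 'a{2,3}' matches between 2 and 3 consecutive a's (greedy).
String: 'bbbaabbaabba'
Finding runs of a's and applying greedy matching:
  Run at pos 3: 'aa' (length 2)
  Run at pos 7: 'aa' (length 2)
  Run at pos 11: 'a' (length 1)
Matches: ['aa', 'aa']
Count: 2

2


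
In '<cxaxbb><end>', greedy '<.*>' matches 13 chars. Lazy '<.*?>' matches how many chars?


Greedy '<.*>' tries to match as MUCH as possible.
Lazy '<.*?>' tries to match as LITTLE as possible.

String: '<cxaxbb><end>'
Greedy '<.*>' starts at first '<' and extends to the LAST '>': '<cxaxbb><end>' (13 chars)
Lazy '<.*?>' starts at first '<' and stops at the FIRST '>': '<cxaxbb>' (8 chars)

8


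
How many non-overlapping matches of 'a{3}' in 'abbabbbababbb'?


Pattern 'a{3}' matches exactly 3 consecutive a's (greedy, non-overlapping).
String: 'abbabbbababbb'
Scanning for runs of a's:
  Run at pos 0: 'a' (length 1) -> 0 match(es)
  Run at pos 3: 'a' (length 1) -> 0 match(es)
  Run at pos 7: 'a' (length 1) -> 0 match(es)
  Run at pos 9: 'a' (length 1) -> 0 match(es)
Matches found: []
Total: 0

0


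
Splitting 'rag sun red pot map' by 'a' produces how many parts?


Splitting by 'a' breaks the string at each occurrence of the separator.
Text: 'rag sun red pot map'
Parts after split:
  Part 1: 'r'
  Part 2: 'g sun red pot m'
  Part 3: 'p'
Total parts: 3

3


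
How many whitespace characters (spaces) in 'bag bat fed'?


\s matches whitespace characters (spaces, tabs, etc.).
Text: 'bag bat fed'
This text has 3 words separated by spaces.
Number of spaces = number of words - 1 = 3 - 1 = 2

2


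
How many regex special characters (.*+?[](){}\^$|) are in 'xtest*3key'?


Regex special characters are: . * + ? [ ] ( ) { } \ ^ $ |
Scanning 'xtest*3key':
  pos 5: '*' -> SPECIAL
Special chars found: ['*']
Total: 1

1


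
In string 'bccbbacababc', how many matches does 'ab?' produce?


Pattern 'ab?' matches 'a' optionally followed by 'b'.
String: 'bccbbacababc'
Scanning left to right for 'a' then checking next char:
  Match 1: 'a' (a not followed by b)
  Match 2: 'ab' (a followed by b)
  Match 3: 'ab' (a followed by b)
Total matches: 3

3


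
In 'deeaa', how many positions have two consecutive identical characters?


Looking for consecutive identical characters in 'deeaa':
  pos 0-1: 'd' vs 'e' -> different
  pos 1-2: 'e' vs 'e' -> MATCH ('ee')
  pos 2-3: 'e' vs 'a' -> different
  pos 3-4: 'a' vs 'a' -> MATCH ('aa')
Consecutive identical pairs: ['ee', 'aa']
Count: 2

2


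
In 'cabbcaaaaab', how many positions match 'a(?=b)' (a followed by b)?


Lookahead 'a(?=b)' matches 'a' only when followed by 'b'.
String: 'cabbcaaaaab'
Checking each position where char is 'a':
  pos 1: 'a' -> MATCH (next='b')
  pos 5: 'a' -> no (next='a')
  pos 6: 'a' -> no (next='a')
  pos 7: 'a' -> no (next='a')
  pos 8: 'a' -> no (next='a')
  pos 9: 'a' -> MATCH (next='b')
Matching positions: [1, 9]
Count: 2

2


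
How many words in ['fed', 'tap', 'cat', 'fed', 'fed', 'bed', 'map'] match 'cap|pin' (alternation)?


Alternation 'cap|pin' matches either 'cap' or 'pin'.
Checking each word:
  'fed' -> no
  'tap' -> no
  'cat' -> no
  'fed' -> no
  'fed' -> no
  'bed' -> no
  'map' -> no
Matches: []
Count: 0

0


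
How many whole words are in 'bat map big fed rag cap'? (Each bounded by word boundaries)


Word boundaries (\b) mark the start/end of each word.
Text: 'bat map big fed rag cap'
Splitting by whitespace:
  Word 1: 'bat'
  Word 2: 'map'
  Word 3: 'big'
  Word 4: 'fed'
  Word 5: 'rag'
  Word 6: 'cap'
Total whole words: 6

6


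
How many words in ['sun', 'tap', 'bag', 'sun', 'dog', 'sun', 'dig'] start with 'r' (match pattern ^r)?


Pattern ^r anchors to start of word. Check which words begin with 'r':
  'sun' -> no
  'tap' -> no
  'bag' -> no
  'sun' -> no
  'dog' -> no
  'sun' -> no
  'dig' -> no
Matching words: []
Count: 0

0


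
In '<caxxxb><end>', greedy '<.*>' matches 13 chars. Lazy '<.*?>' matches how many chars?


Greedy '<.*>' tries to match as MUCH as possible.
Lazy '<.*?>' tries to match as LITTLE as possible.

String: '<caxxxb><end>'
Greedy '<.*>' starts at first '<' and extends to the LAST '>': '<caxxxb><end>' (13 chars)
Lazy '<.*?>' starts at first '<' and stops at the FIRST '>': '<caxxxb>' (8 chars)

8


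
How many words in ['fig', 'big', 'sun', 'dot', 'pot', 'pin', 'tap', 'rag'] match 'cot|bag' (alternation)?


Alternation 'cot|bag' matches either 'cot' or 'bag'.
Checking each word:
  'fig' -> no
  'big' -> no
  'sun' -> no
  'dot' -> no
  'pot' -> no
  'pin' -> no
  'tap' -> no
  'rag' -> no
Matches: []
Count: 0

0


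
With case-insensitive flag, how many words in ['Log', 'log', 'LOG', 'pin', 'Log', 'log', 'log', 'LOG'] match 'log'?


Case-insensitive matching: compare each word's lowercase form to 'log'.
  'Log' -> lower='log' -> MATCH
  'log' -> lower='log' -> MATCH
  'LOG' -> lower='log' -> MATCH
  'pin' -> lower='pin' -> no
  'Log' -> lower='log' -> MATCH
  'log' -> lower='log' -> MATCH
  'log' -> lower='log' -> MATCH
  'LOG' -> lower='log' -> MATCH
Matches: ['Log', 'log', 'LOG', 'Log', 'log', 'log', 'LOG']
Count: 7

7


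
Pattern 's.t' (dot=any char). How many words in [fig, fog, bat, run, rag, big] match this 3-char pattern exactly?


Pattern 's.t' means: starts with 's', any single char, ends with 't'.
Checking each word (must be exactly 3 chars):
  'fig' (len=3): no
  'fog' (len=3): no
  'bat' (len=3): no
  'run' (len=3): no
  'rag' (len=3): no
  'big' (len=3): no
Matching words: []
Total: 0

0


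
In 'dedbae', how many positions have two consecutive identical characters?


Looking for consecutive identical characters in 'dedbae':
  pos 0-1: 'd' vs 'e' -> different
  pos 1-2: 'e' vs 'd' -> different
  pos 2-3: 'd' vs 'b' -> different
  pos 3-4: 'b' vs 'a' -> different
  pos 4-5: 'a' vs 'e' -> different
Consecutive identical pairs: []
Count: 0

0


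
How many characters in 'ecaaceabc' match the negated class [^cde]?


Negated class [^cde] matches any char NOT in {c, d, e}
Scanning 'ecaaceabc':
  pos 0: 'e' -> no (excluded)
  pos 1: 'c' -> no (excluded)
  pos 2: 'a' -> MATCH
  pos 3: 'a' -> MATCH
  pos 4: 'c' -> no (excluded)
  pos 5: 'e' -> no (excluded)
  pos 6: 'a' -> MATCH
  pos 7: 'b' -> MATCH
  pos 8: 'c' -> no (excluded)
Total matches: 4

4


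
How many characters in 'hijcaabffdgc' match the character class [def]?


Character class [def] matches any of: {d, e, f}
Scanning string 'hijcaabffdgc' character by character:
  pos 0: 'h' -> no
  pos 1: 'i' -> no
  pos 2: 'j' -> no
  pos 3: 'c' -> no
  pos 4: 'a' -> no
  pos 5: 'a' -> no
  pos 6: 'b' -> no
  pos 7: 'f' -> MATCH
  pos 8: 'f' -> MATCH
  pos 9: 'd' -> MATCH
  pos 10: 'g' -> no
  pos 11: 'c' -> no
Total matches: 3

3


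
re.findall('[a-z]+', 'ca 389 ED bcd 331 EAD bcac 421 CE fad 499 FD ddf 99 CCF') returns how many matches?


Pattern '[a-z]+' finds one or more lowercase letters.
Text: 'ca 389 ED bcd 331 EAD bcac 421 CE fad 499 FD ddf 99 CCF'
Scanning for matches:
  Match 1: 'ca'
  Match 2: 'bcd'
  Match 3: 'bcac'
  Match 4: 'fad'
  Match 5: 'ddf'
Total matches: 5

5


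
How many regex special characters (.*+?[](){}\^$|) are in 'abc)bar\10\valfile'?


Regex special characters are: . * + ? [ ] ( ) { } \ ^ $ |
Scanning 'abc)bar\10\valfile':
  pos 3: ')' -> SPECIAL
  pos 7: '\' -> SPECIAL
  pos 10: '\' -> SPECIAL
Special chars found: [')', '\\', '\\']
Total: 3

3


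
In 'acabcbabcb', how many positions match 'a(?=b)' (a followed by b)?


Lookahead 'a(?=b)' matches 'a' only when followed by 'b'.
String: 'acabcbabcb'
Checking each position where char is 'a':
  pos 0: 'a' -> no (next='c')
  pos 2: 'a' -> MATCH (next='b')
  pos 6: 'a' -> MATCH (next='b')
Matching positions: [2, 6]
Count: 2

2


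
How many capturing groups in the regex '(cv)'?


To count capturing groups, count each '(' that starts a group.
Pattern: '(cv)'
Walking through the pattern:
  Position 0: '(' -> group #1
Total capturing groups: 1

1


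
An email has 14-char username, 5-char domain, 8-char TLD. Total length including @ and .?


An email address has format: username@domain.tld
Username length: 14
'@' character: 1
Domain length: 5
'.' character: 1
TLD length: 8
Total = 14 + 1 + 5 + 1 + 8 = 29

29


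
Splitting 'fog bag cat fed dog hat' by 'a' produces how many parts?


Splitting by 'a' breaks the string at each occurrence of the separator.
Text: 'fog bag cat fed dog hat'
Parts after split:
  Part 1: 'fog b'
  Part 2: 'g c'
  Part 3: 't fed dog h'
  Part 4: 't'
Total parts: 4

4


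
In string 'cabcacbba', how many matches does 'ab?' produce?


Pattern 'ab?' matches 'a' optionally followed by 'b'.
String: 'cabcacbba'
Scanning left to right for 'a' then checking next char:
  Match 1: 'ab' (a followed by b)
  Match 2: 'a' (a not followed by b)
  Match 3: 'a' (a not followed by b)
Total matches: 3

3


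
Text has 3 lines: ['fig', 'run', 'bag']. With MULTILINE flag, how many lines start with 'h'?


With MULTILINE flag, ^ matches the start of each line.
Lines: ['fig', 'run', 'bag']
Checking which lines start with 'h':
  Line 1: 'fig' -> no
  Line 2: 'run' -> no
  Line 3: 'bag' -> no
Matching lines: []
Count: 0

0


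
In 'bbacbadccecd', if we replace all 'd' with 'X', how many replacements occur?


re.sub('d', 'X', text) replaces every occurrence of 'd' with 'X'.
Text: 'bbacbadccecd'
Scanning for 'd':
  pos 6: 'd' -> replacement #1
  pos 11: 'd' -> replacement #2
Total replacements: 2

2


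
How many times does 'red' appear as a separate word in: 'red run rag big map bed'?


Scanning each word for exact match 'red':
  Word 1: 'red' -> MATCH
  Word 2: 'run' -> no
  Word 3: 'rag' -> no
  Word 4: 'big' -> no
  Word 5: 'map' -> no
  Word 6: 'bed' -> no
Total matches: 1

1


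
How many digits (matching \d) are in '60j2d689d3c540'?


\d matches any digit 0-9.
Scanning '60j2d689d3c540':
  pos 0: '6' -> DIGIT
  pos 1: '0' -> DIGIT
  pos 3: '2' -> DIGIT
  pos 5: '6' -> DIGIT
  pos 6: '8' -> DIGIT
  pos 7: '9' -> DIGIT
  pos 9: '3' -> DIGIT
  pos 11: '5' -> DIGIT
  pos 12: '4' -> DIGIT
  pos 13: '0' -> DIGIT
Digits found: ['6', '0', '2', '6', '8', '9', '3', '5', '4', '0']
Total: 10

10


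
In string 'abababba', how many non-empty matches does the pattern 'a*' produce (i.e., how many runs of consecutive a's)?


Pattern 'a*' matches zero or more a's. We want non-empty runs of consecutive a's.
String: 'abababba'
Walking through the string to find runs of a's:
  Run 1: positions 0-0 -> 'a'
  Run 2: positions 2-2 -> 'a'
  Run 3: positions 4-4 -> 'a'
  Run 4: positions 7-7 -> 'a'
Non-empty runs found: ['a', 'a', 'a', 'a']
Count: 4

4


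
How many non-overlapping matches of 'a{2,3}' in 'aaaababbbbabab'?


Pattern 'a{2,3}' matches between 2 and 3 consecutive a's (greedy).
String: 'aaaababbbbabab'
Finding runs of a's and applying greedy matching:
  Run at pos 0: 'aaaa' (length 4)
  Run at pos 5: 'a' (length 1)
  Run at pos 10: 'a' (length 1)
  Run at pos 12: 'a' (length 1)
Matches: ['aaa']
Count: 1

1


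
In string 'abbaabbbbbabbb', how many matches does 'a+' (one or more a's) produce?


Pattern 'a+' matches one or more consecutive a's.
String: 'abbaabbbbbabbb'
Scanning for runs of a:
  Match 1: 'a' (length 1)
  Match 2: 'aa' (length 2)
  Match 3: 'a' (length 1)
Total matches: 3

3


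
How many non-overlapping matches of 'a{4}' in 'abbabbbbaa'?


Pattern 'a{4}' matches exactly 4 consecutive a's (greedy, non-overlapping).
String: 'abbabbbbaa'
Scanning for runs of a's:
  Run at pos 0: 'a' (length 1) -> 0 match(es)
  Run at pos 3: 'a' (length 1) -> 0 match(es)
  Run at pos 8: 'aa' (length 2) -> 0 match(es)
Matches found: []
Total: 0

0


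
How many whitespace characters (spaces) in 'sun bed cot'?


\s matches whitespace characters (spaces, tabs, etc.).
Text: 'sun bed cot'
This text has 3 words separated by spaces.
Number of spaces = number of words - 1 = 3 - 1 = 2

2


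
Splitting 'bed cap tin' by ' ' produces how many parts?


Splitting by ' ' breaks the string at each occurrence of the separator.
Text: 'bed cap tin'
Parts after split:
  Part 1: 'bed'
  Part 2: 'cap'
  Part 3: 'tin'
Total parts: 3

3


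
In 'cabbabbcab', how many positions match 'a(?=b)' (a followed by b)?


Lookahead 'a(?=b)' matches 'a' only when followed by 'b'.
String: 'cabbabbcab'
Checking each position where char is 'a':
  pos 1: 'a' -> MATCH (next='b')
  pos 4: 'a' -> MATCH (next='b')
  pos 8: 'a' -> MATCH (next='b')
Matching positions: [1, 4, 8]
Count: 3

3


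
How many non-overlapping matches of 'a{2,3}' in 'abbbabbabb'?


Pattern 'a{2,3}' matches between 2 and 3 consecutive a's (greedy).
String: 'abbbabbabb'
Finding runs of a's and applying greedy matching:
  Run at pos 0: 'a' (length 1)
  Run at pos 4: 'a' (length 1)
  Run at pos 7: 'a' (length 1)
Matches: []
Count: 0

0


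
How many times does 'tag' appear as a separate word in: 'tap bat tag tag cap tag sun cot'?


Scanning each word for exact match 'tag':
  Word 1: 'tap' -> no
  Word 2: 'bat' -> no
  Word 3: 'tag' -> MATCH
  Word 4: 'tag' -> MATCH
  Word 5: 'cap' -> no
  Word 6: 'tag' -> MATCH
  Word 7: 'sun' -> no
  Word 8: 'cot' -> no
Total matches: 3

3


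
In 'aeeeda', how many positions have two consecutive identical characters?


Looking for consecutive identical characters in 'aeeeda':
  pos 0-1: 'a' vs 'e' -> different
  pos 1-2: 'e' vs 'e' -> MATCH ('ee')
  pos 2-3: 'e' vs 'e' -> MATCH ('ee')
  pos 3-4: 'e' vs 'd' -> different
  pos 4-5: 'd' vs 'a' -> different
Consecutive identical pairs: ['ee', 'ee']
Count: 2

2


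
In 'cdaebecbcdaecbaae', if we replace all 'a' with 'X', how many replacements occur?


re.sub('a', 'X', text) replaces every occurrence of 'a' with 'X'.
Text: 'cdaebecbcdaecbaae'
Scanning for 'a':
  pos 2: 'a' -> replacement #1
  pos 10: 'a' -> replacement #2
  pos 14: 'a' -> replacement #3
  pos 15: 'a' -> replacement #4
Total replacements: 4

4


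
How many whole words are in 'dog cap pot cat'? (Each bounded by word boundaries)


Word boundaries (\b) mark the start/end of each word.
Text: 'dog cap pot cat'
Splitting by whitespace:
  Word 1: 'dog'
  Word 2: 'cap'
  Word 3: 'pot'
  Word 4: 'cat'
Total whole words: 4

4


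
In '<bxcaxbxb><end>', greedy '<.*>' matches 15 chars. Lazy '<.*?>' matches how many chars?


Greedy '<.*>' tries to match as MUCH as possible.
Lazy '<.*?>' tries to match as LITTLE as possible.

String: '<bxcaxbxb><end>'
Greedy '<.*>' starts at first '<' and extends to the LAST '>': '<bxcaxbxb><end>' (15 chars)
Lazy '<.*?>' starts at first '<' and stops at the FIRST '>': '<bxcaxbxb>' (10 chars)

10


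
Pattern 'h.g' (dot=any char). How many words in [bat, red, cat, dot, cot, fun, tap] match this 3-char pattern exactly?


Pattern 'h.g' means: starts with 'h', any single char, ends with 'g'.
Checking each word (must be exactly 3 chars):
  'bat' (len=3): no
  'red' (len=3): no
  'cat' (len=3): no
  'dot' (len=3): no
  'cot' (len=3): no
  'fun' (len=3): no
  'tap' (len=3): no
Matching words: []
Total: 0

0


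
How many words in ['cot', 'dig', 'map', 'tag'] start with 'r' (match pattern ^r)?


Pattern ^r anchors to start of word. Check which words begin with 'r':
  'cot' -> no
  'dig' -> no
  'map' -> no
  'tag' -> no
Matching words: []
Count: 0

0


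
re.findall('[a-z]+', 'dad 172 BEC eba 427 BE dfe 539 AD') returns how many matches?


Pattern '[a-z]+' finds one or more lowercase letters.
Text: 'dad 172 BEC eba 427 BE dfe 539 AD'
Scanning for matches:
  Match 1: 'dad'
  Match 2: 'eba'
  Match 3: 'dfe'
Total matches: 3

3


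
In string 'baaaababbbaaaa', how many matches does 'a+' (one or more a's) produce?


Pattern 'a+' matches one or more consecutive a's.
String: 'baaaababbbaaaa'
Scanning for runs of a:
  Match 1: 'aaaa' (length 4)
  Match 2: 'a' (length 1)
  Match 3: 'aaaa' (length 4)
Total matches: 3

3


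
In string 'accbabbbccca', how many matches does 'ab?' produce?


Pattern 'ab?' matches 'a' optionally followed by 'b'.
String: 'accbabbbccca'
Scanning left to right for 'a' then checking next char:
  Match 1: 'a' (a not followed by b)
  Match 2: 'ab' (a followed by b)
  Match 3: 'a' (a not followed by b)
Total matches: 3

3


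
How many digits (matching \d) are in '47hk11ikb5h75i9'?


\d matches any digit 0-9.
Scanning '47hk11ikb5h75i9':
  pos 0: '4' -> DIGIT
  pos 1: '7' -> DIGIT
  pos 4: '1' -> DIGIT
  pos 5: '1' -> DIGIT
  pos 9: '5' -> DIGIT
  pos 11: '7' -> DIGIT
  pos 12: '5' -> DIGIT
  pos 14: '9' -> DIGIT
Digits found: ['4', '7', '1', '1', '5', '7', '5', '9']
Total: 8

8


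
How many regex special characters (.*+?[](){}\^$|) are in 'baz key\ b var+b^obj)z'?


Regex special characters are: . * + ? [ ] ( ) { } \ ^ $ |
Scanning 'baz key\ b var+b^obj)z':
  pos 7: '\' -> SPECIAL
  pos 14: '+' -> SPECIAL
  pos 16: '^' -> SPECIAL
  pos 20: ')' -> SPECIAL
Special chars found: ['\\', '+', '^', ')']
Total: 4

4


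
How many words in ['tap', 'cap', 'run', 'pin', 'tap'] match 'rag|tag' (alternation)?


Alternation 'rag|tag' matches either 'rag' or 'tag'.
Checking each word:
  'tap' -> no
  'cap' -> no
  'run' -> no
  'pin' -> no
  'tap' -> no
Matches: []
Count: 0

0


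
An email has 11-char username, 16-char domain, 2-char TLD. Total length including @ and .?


An email address has format: username@domain.tld
Username length: 11
'@' character: 1
Domain length: 16
'.' character: 1
TLD length: 2
Total = 11 + 1 + 16 + 1 + 2 = 31

31


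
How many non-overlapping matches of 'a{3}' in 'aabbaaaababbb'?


Pattern 'a{3}' matches exactly 3 consecutive a's (greedy, non-overlapping).
String: 'aabbaaaababbb'
Scanning for runs of a's:
  Run at pos 0: 'aa' (length 2) -> 0 match(es)
  Run at pos 4: 'aaaa' (length 4) -> 1 match(es)
  Run at pos 9: 'a' (length 1) -> 0 match(es)
Matches found: ['aaa']
Total: 1

1


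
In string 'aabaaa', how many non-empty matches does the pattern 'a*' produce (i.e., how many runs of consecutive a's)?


Pattern 'a*' matches zero or more a's. We want non-empty runs of consecutive a's.
String: 'aabaaa'
Walking through the string to find runs of a's:
  Run 1: positions 0-1 -> 'aa'
  Run 2: positions 3-5 -> 'aaa'
Non-empty runs found: ['aa', 'aaa']
Count: 2

2


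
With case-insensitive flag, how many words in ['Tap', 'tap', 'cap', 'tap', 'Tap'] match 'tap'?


Case-insensitive matching: compare each word's lowercase form to 'tap'.
  'Tap' -> lower='tap' -> MATCH
  'tap' -> lower='tap' -> MATCH
  'cap' -> lower='cap' -> no
  'tap' -> lower='tap' -> MATCH
  'Tap' -> lower='tap' -> MATCH
Matches: ['Tap', 'tap', 'tap', 'Tap']
Count: 4

4


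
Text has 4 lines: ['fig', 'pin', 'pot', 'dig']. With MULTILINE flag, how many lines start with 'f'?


With MULTILINE flag, ^ matches the start of each line.
Lines: ['fig', 'pin', 'pot', 'dig']
Checking which lines start with 'f':
  Line 1: 'fig' -> MATCH
  Line 2: 'pin' -> no
  Line 3: 'pot' -> no
  Line 4: 'dig' -> no
Matching lines: ['fig']
Count: 1

1


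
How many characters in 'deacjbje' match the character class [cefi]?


Character class [cefi] matches any of: {c, e, f, i}
Scanning string 'deacjbje' character by character:
  pos 0: 'd' -> no
  pos 1: 'e' -> MATCH
  pos 2: 'a' -> no
  pos 3: 'c' -> MATCH
  pos 4: 'j' -> no
  pos 5: 'b' -> no
  pos 6: 'j' -> no
  pos 7: 'e' -> MATCH
Total matches: 3

3


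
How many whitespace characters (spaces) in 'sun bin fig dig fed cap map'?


\s matches whitespace characters (spaces, tabs, etc.).
Text: 'sun bin fig dig fed cap map'
This text has 7 words separated by spaces.
Number of spaces = number of words - 1 = 7 - 1 = 6

6


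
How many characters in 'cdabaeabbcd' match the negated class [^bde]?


Negated class [^bde] matches any char NOT in {b, d, e}
Scanning 'cdabaeabbcd':
  pos 0: 'c' -> MATCH
  pos 1: 'd' -> no (excluded)
  pos 2: 'a' -> MATCH
  pos 3: 'b' -> no (excluded)
  pos 4: 'a' -> MATCH
  pos 5: 'e' -> no (excluded)
  pos 6: 'a' -> MATCH
  pos 7: 'b' -> no (excluded)
  pos 8: 'b' -> no (excluded)
  pos 9: 'c' -> MATCH
  pos 10: 'd' -> no (excluded)
Total matches: 5

5


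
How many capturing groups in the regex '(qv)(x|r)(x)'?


To count capturing groups, count each '(' that starts a group.
Pattern: '(qv)(x|r)(x)'
Walking through the pattern:
  Position 0: '(' -> group #1
  Position 4: '(' -> group #2
  Position 9: '(' -> group #3
Total capturing groups: 3

3


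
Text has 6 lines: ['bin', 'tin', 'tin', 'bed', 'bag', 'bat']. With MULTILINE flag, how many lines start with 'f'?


With MULTILINE flag, ^ matches the start of each line.
Lines: ['bin', 'tin', 'tin', 'bed', 'bag', 'bat']
Checking which lines start with 'f':
  Line 1: 'bin' -> no
  Line 2: 'tin' -> no
  Line 3: 'tin' -> no
  Line 4: 'bed' -> no
  Line 5: 'bag' -> no
  Line 6: 'bat' -> no
Matching lines: []
Count: 0

0


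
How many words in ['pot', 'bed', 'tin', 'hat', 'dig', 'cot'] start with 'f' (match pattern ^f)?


Pattern ^f anchors to start of word. Check which words begin with 'f':
  'pot' -> no
  'bed' -> no
  'tin' -> no
  'hat' -> no
  'dig' -> no
  'cot' -> no
Matching words: []
Count: 0

0


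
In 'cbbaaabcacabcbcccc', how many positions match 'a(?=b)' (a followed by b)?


Lookahead 'a(?=b)' matches 'a' only when followed by 'b'.
String: 'cbbaaabcacabcbcccc'
Checking each position where char is 'a':
  pos 3: 'a' -> no (next='a')
  pos 4: 'a' -> no (next='a')
  pos 5: 'a' -> MATCH (next='b')
  pos 8: 'a' -> no (next='c')
  pos 10: 'a' -> MATCH (next='b')
Matching positions: [5, 10]
Count: 2

2


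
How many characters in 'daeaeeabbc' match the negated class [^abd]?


Negated class [^abd] matches any char NOT in {a, b, d}
Scanning 'daeaeeabbc':
  pos 0: 'd' -> no (excluded)
  pos 1: 'a' -> no (excluded)
  pos 2: 'e' -> MATCH
  pos 3: 'a' -> no (excluded)
  pos 4: 'e' -> MATCH
  pos 5: 'e' -> MATCH
  pos 6: 'a' -> no (excluded)
  pos 7: 'b' -> no (excluded)
  pos 8: 'b' -> no (excluded)
  pos 9: 'c' -> MATCH
Total matches: 4

4


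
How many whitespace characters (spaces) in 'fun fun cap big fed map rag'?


\s matches whitespace characters (spaces, tabs, etc.).
Text: 'fun fun cap big fed map rag'
This text has 7 words separated by spaces.
Number of spaces = number of words - 1 = 7 - 1 = 6

6


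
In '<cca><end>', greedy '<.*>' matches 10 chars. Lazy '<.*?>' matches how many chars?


Greedy '<.*>' tries to match as MUCH as possible.
Lazy '<.*?>' tries to match as LITTLE as possible.

String: '<cca><end>'
Greedy '<.*>' starts at first '<' and extends to the LAST '>': '<cca><end>' (10 chars)
Lazy '<.*?>' starts at first '<' and stops at the FIRST '>': '<cca>' (5 chars)

5


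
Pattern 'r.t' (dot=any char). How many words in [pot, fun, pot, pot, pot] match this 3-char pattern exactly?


Pattern 'r.t' means: starts with 'r', any single char, ends with 't'.
Checking each word (must be exactly 3 chars):
  'pot' (len=3): no
  'fun' (len=3): no
  'pot' (len=3): no
  'pot' (len=3): no
  'pot' (len=3): no
Matching words: []
Total: 0

0


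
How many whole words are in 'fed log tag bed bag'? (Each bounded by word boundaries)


Word boundaries (\b) mark the start/end of each word.
Text: 'fed log tag bed bag'
Splitting by whitespace:
  Word 1: 'fed'
  Word 2: 'log'
  Word 3: 'tag'
  Word 4: 'bed'
  Word 5: 'bag'
Total whole words: 5

5


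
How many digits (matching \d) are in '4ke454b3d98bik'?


\d matches any digit 0-9.
Scanning '4ke454b3d98bik':
  pos 0: '4' -> DIGIT
  pos 3: '4' -> DIGIT
  pos 4: '5' -> DIGIT
  pos 5: '4' -> DIGIT
  pos 7: '3' -> DIGIT
  pos 9: '9' -> DIGIT
  pos 10: '8' -> DIGIT
Digits found: ['4', '4', '5', '4', '3', '9', '8']
Total: 7

7


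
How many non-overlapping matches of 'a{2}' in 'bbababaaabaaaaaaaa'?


Pattern 'a{2}' matches exactly 2 consecutive a's (greedy, non-overlapping).
String: 'bbababaaabaaaaaaaa'
Scanning for runs of a's:
  Run at pos 2: 'a' (length 1) -> 0 match(es)
  Run at pos 4: 'a' (length 1) -> 0 match(es)
  Run at pos 6: 'aaa' (length 3) -> 1 match(es)
  Run at pos 10: 'aaaaaaaa' (length 8) -> 4 match(es)
Matches found: ['aa', 'aa', 'aa', 'aa', 'aa']
Total: 5

5


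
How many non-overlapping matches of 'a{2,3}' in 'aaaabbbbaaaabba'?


Pattern 'a{2,3}' matches between 2 and 3 consecutive a's (greedy).
String: 'aaaabbbbaaaabba'
Finding runs of a's and applying greedy matching:
  Run at pos 0: 'aaaa' (length 4)
  Run at pos 8: 'aaaa' (length 4)
  Run at pos 14: 'a' (length 1)
Matches: ['aaa', 'aaa']
Count: 2

2


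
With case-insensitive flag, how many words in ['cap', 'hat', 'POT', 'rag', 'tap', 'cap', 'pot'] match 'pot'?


Case-insensitive matching: compare each word's lowercase form to 'pot'.
  'cap' -> lower='cap' -> no
  'hat' -> lower='hat' -> no
  'POT' -> lower='pot' -> MATCH
  'rag' -> lower='rag' -> no
  'tap' -> lower='tap' -> no
  'cap' -> lower='cap' -> no
  'pot' -> lower='pot' -> MATCH
Matches: ['POT', 'pot']
Count: 2

2


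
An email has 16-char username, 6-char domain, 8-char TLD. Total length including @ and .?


An email address has format: username@domain.tld
Username length: 16
'@' character: 1
Domain length: 6
'.' character: 1
TLD length: 8
Total = 16 + 1 + 6 + 1 + 8 = 32

32


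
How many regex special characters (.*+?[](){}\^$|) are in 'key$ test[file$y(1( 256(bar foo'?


Regex special characters are: . * + ? [ ] ( ) { } \ ^ $ |
Scanning 'key$ test[file$y(1( 256(bar foo':
  pos 3: '$' -> SPECIAL
  pos 9: '[' -> SPECIAL
  pos 14: '$' -> SPECIAL
  pos 16: '(' -> SPECIAL
  pos 18: '(' -> SPECIAL
  pos 23: '(' -> SPECIAL
Special chars found: ['$', '[', '$', '(', '(', '(']
Total: 6

6


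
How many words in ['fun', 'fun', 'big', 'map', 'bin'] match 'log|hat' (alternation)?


Alternation 'log|hat' matches either 'log' or 'hat'.
Checking each word:
  'fun' -> no
  'fun' -> no
  'big' -> no
  'map' -> no
  'bin' -> no
Matches: []
Count: 0

0


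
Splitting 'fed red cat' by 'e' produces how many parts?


Splitting by 'e' breaks the string at each occurrence of the separator.
Text: 'fed red cat'
Parts after split:
  Part 1: 'f'
  Part 2: 'd r'
  Part 3: 'd cat'
Total parts: 3

3


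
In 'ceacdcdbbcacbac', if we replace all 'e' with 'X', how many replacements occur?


re.sub('e', 'X', text) replaces every occurrence of 'e' with 'X'.
Text: 'ceacdcdbbcacbac'
Scanning for 'e':
  pos 1: 'e' -> replacement #1
Total replacements: 1

1


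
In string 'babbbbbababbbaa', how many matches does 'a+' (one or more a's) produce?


Pattern 'a+' matches one or more consecutive a's.
String: 'babbbbbababbbaa'
Scanning for runs of a:
  Match 1: 'a' (length 1)
  Match 2: 'a' (length 1)
  Match 3: 'a' (length 1)
  Match 4: 'aa' (length 2)
Total matches: 4

4


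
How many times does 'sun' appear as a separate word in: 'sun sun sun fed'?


Scanning each word for exact match 'sun':
  Word 1: 'sun' -> MATCH
  Word 2: 'sun' -> MATCH
  Word 3: 'sun' -> MATCH
  Word 4: 'fed' -> no
Total matches: 3

3


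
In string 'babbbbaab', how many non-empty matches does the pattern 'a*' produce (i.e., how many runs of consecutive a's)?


Pattern 'a*' matches zero or more a's. We want non-empty runs of consecutive a's.
String: 'babbbbaab'
Walking through the string to find runs of a's:
  Run 1: positions 1-1 -> 'a'
  Run 2: positions 6-7 -> 'aa'
Non-empty runs found: ['a', 'aa']
Count: 2

2


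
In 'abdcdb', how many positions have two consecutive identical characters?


Looking for consecutive identical characters in 'abdcdb':
  pos 0-1: 'a' vs 'b' -> different
  pos 1-2: 'b' vs 'd' -> different
  pos 2-3: 'd' vs 'c' -> different
  pos 3-4: 'c' vs 'd' -> different
  pos 4-5: 'd' vs 'b' -> different
Consecutive identical pairs: []
Count: 0

0


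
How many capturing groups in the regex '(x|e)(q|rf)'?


To count capturing groups, count each '(' that starts a group.
Pattern: '(x|e)(q|rf)'
Walking through the pattern:
  Position 0: '(' -> group #1
  Position 5: '(' -> group #2
Total capturing groups: 2

2


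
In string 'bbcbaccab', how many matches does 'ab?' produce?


Pattern 'ab?' matches 'a' optionally followed by 'b'.
String: 'bbcbaccab'
Scanning left to right for 'a' then checking next char:
  Match 1: 'a' (a not followed by b)
  Match 2: 'ab' (a followed by b)
Total matches: 2

2


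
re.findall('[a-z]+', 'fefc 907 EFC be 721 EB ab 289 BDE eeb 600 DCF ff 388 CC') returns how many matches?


Pattern '[a-z]+' finds one or more lowercase letters.
Text: 'fefc 907 EFC be 721 EB ab 289 BDE eeb 600 DCF ff 388 CC'
Scanning for matches:
  Match 1: 'fefc'
  Match 2: 'be'
  Match 3: 'ab'
  Match 4: 'eeb'
  Match 5: 'ff'
Total matches: 5

5


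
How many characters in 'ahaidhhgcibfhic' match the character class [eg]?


Character class [eg] matches any of: {e, g}
Scanning string 'ahaidhhgcibfhic' character by character:
  pos 0: 'a' -> no
  pos 1: 'h' -> no
  pos 2: 'a' -> no
  pos 3: 'i' -> no
  pos 4: 'd' -> no
  pos 5: 'h' -> no
  pos 6: 'h' -> no
  pos 7: 'g' -> MATCH
  pos 8: 'c' -> no
  pos 9: 'i' -> no
  pos 10: 'b' -> no
  pos 11: 'f' -> no
  pos 12: 'h' -> no
  pos 13: 'i' -> no
  pos 14: 'c' -> no
Total matches: 1

1


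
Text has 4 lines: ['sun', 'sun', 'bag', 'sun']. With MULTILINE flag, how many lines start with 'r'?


With MULTILINE flag, ^ matches the start of each line.
Lines: ['sun', 'sun', 'bag', 'sun']
Checking which lines start with 'r':
  Line 1: 'sun' -> no
  Line 2: 'sun' -> no
  Line 3: 'bag' -> no
  Line 4: 'sun' -> no
Matching lines: []
Count: 0

0


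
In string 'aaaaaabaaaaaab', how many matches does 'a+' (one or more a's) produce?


Pattern 'a+' matches one or more consecutive a's.
String: 'aaaaaabaaaaaab'
Scanning for runs of a:
  Match 1: 'aaaaaa' (length 6)
  Match 2: 'aaaaaa' (length 6)
Total matches: 2

2


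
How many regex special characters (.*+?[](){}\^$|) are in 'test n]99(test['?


Regex special characters are: . * + ? [ ] ( ) { } \ ^ $ |
Scanning 'test n]99(test[':
  pos 6: ']' -> SPECIAL
  pos 9: '(' -> SPECIAL
  pos 14: '[' -> SPECIAL
Special chars found: [']', '(', '[']
Total: 3

3


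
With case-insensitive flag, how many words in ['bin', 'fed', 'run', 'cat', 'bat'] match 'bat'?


Case-insensitive matching: compare each word's lowercase form to 'bat'.
  'bin' -> lower='bin' -> no
  'fed' -> lower='fed' -> no
  'run' -> lower='run' -> no
  'cat' -> lower='cat' -> no
  'bat' -> lower='bat' -> MATCH
Matches: ['bat']
Count: 1

1


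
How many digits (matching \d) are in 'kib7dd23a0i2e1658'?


\d matches any digit 0-9.
Scanning 'kib7dd23a0i2e1658':
  pos 3: '7' -> DIGIT
  pos 6: '2' -> DIGIT
  pos 7: '3' -> DIGIT
  pos 9: '0' -> DIGIT
  pos 11: '2' -> DIGIT
  pos 13: '1' -> DIGIT
  pos 14: '6' -> DIGIT
  pos 15: '5' -> DIGIT
  pos 16: '8' -> DIGIT
Digits found: ['7', '2', '3', '0', '2', '1', '6', '5', '8']
Total: 9

9


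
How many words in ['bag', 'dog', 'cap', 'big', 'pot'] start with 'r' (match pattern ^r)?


Pattern ^r anchors to start of word. Check which words begin with 'r':
  'bag' -> no
  'dog' -> no
  'cap' -> no
  'big' -> no
  'pot' -> no
Matching words: []
Count: 0

0
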